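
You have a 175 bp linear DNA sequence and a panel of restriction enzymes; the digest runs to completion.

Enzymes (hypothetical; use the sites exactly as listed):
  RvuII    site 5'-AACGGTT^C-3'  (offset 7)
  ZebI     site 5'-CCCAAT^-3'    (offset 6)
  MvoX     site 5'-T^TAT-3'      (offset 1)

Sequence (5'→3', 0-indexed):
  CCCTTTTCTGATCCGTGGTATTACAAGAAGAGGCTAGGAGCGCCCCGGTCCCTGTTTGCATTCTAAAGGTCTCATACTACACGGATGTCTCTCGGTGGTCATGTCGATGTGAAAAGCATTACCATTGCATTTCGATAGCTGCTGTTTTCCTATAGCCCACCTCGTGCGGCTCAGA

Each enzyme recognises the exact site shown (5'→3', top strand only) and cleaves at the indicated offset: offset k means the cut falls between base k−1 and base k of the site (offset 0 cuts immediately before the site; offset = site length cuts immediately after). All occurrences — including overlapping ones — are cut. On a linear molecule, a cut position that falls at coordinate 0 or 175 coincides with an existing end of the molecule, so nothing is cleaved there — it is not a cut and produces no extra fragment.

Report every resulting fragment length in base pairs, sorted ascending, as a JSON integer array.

Per-enzyme occurrences:
  RvuII (AACGGTTC, off=7): no sites
  ZebI (CCCAAT, off=6): no sites
  MvoX (TTAT, off=1): no sites

All cut coordinates (distinct, sorted): ∅

Fragment lengths:
  no cuts → one linear fragment of 175 bp

[175]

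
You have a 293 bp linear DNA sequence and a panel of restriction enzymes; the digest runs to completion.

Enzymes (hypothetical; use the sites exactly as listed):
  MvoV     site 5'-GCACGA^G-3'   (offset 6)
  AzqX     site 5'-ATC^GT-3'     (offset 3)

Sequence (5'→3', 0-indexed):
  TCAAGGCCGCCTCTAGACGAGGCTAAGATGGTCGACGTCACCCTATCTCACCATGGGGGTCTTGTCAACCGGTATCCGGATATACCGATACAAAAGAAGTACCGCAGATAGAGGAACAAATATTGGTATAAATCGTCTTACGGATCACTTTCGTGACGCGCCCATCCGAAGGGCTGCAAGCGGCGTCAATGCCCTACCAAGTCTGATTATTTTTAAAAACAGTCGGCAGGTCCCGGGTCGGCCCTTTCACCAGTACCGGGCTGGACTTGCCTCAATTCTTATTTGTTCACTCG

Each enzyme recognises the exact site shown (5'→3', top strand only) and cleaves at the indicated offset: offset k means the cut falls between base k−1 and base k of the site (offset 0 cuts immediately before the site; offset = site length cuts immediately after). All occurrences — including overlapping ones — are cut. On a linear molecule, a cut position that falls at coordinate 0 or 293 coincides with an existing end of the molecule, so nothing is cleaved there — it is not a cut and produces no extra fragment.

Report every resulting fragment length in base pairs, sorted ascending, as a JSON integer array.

Scan for sites:
  MvoV (GCACGAG, off=6): no sites
  AzqX (ATCGT, off=3): starts [131] → cuts [134]

Pooled cuts: [134]

Fragment lengths:
  [0,134): 134 bp
  [134,293): 159 bp

[134,159]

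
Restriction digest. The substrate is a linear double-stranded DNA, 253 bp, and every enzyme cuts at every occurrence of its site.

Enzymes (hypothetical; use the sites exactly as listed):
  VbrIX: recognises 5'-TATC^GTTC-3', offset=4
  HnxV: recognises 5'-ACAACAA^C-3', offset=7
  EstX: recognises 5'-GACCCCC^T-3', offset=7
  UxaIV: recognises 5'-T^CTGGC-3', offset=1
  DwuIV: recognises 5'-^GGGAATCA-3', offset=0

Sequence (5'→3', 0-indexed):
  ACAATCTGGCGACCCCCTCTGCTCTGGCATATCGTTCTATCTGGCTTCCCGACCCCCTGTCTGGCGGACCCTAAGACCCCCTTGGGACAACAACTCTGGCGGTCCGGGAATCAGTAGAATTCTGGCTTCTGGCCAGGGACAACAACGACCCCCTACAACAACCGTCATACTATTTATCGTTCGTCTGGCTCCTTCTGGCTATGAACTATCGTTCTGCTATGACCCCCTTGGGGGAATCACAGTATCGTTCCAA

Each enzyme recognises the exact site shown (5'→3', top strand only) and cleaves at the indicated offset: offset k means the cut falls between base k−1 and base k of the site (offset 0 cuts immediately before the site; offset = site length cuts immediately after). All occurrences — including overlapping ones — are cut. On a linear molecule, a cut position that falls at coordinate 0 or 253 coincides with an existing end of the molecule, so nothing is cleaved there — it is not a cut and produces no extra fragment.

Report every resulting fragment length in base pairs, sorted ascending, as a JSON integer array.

Per-enzyme occurrences:
  VbrIX TATCGTTC/4: at [29, 174, 206, 242] ⇒ [33, 178, 210, 246]
  HnxV ACAACAAC/7: at [86, 138, 154] ⇒ [93, 145, 161]
  EstX GACCCCCT/7: at [10, 50, 74, 146, 220] ⇒ [17, 57, 81, 153, 227]
  UxaIV TCTGGC/1: at [4, 22, 39, 59, 94, 120, 127, 183, 193] ⇒ [5, 23, 40, 60, 95, 121, 128, 184, 194]
  DwuIV GGGAATCA/0: at [105, 231] ⇒ [105, 231]

Pooled cuts: [5, 17, 23, 33, 40, 57, 60, 81, 93, 95, 105, 121, 128, 145, 153, 161, 178, 184, 194, 210, 227, 231, 246]

Fragment lengths:
  [0,5): 5 bp
  [5,17): 12 bp
  [17,23): 6 bp
  [23,33): 10 bp
  [33,40): 7 bp
  [40,57): 17 bp
  [57,60): 3 bp
  [60,81): 21 bp
  [81,93): 12 bp
  [93,95): 2 bp
  [95,105): 10 bp
  [105,121): 16 bp
  [121,128): 7 bp
  [128,145): 17 bp
  [145,153): 8 bp
  [153,161): 8 bp
  [161,178): 17 bp
  [178,184): 6 bp
  [184,194): 10 bp
  [194,210): 16 bp
  [210,227): 17 bp
  [227,231): 4 bp
  [231,246): 15 bp
  [246,253): 7 bp

[2,3,4,5,6,6,7,7,7,8,8,10,10,10,12,12,15,16,16,17,17,17,17,21]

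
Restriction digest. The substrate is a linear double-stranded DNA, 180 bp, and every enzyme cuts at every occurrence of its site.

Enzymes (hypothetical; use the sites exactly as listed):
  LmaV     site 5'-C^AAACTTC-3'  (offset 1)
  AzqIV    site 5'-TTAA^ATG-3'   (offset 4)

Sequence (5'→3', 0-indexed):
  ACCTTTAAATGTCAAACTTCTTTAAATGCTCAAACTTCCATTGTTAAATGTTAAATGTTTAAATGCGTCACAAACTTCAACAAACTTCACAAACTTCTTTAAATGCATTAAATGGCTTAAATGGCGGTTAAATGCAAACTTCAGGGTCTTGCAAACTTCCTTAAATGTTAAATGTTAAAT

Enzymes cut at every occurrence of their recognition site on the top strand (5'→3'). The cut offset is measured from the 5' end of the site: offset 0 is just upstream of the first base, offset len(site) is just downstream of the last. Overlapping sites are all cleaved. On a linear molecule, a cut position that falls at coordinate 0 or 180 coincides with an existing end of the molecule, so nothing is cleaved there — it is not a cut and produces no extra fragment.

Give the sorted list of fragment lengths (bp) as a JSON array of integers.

[4,5,6,7,7,8,8,9,9,9,9,9,10,11,12,12,12,16,17]

Per-enzyme occurrences:
  LmaV CAAACTTC/1: at [12, 30, 70, 80, 89, 134, 151] ⇒ [13, 31, 71, 81, 90, 135, 152]
  AzqIV TTAAATG/4: at [4, 21, 43, 50, 58, 98, 107, 116, 127, 160, 167] ⇒ [8, 25, 47, 54, 62, 102, 111, 120, 131, 164, 171]

Pooled cuts: [8, 13, 25, 31, 47, 54, 62, 71, 81, 90, 102, 111, 120, 131, 135, 152, 164, 171]

Fragments:
  [0,8): 8 bp
  [8,13): 5 bp
  [13,25): 12 bp
  [25,31): 6 bp
  [31,47): 16 bp
  [47,54): 7 bp
  [54,62): 8 bp
  [62,71): 9 bp
  [71,81): 10 bp
  [81,90): 9 bp
  [90,102): 12 bp
  [102,111): 9 bp
  [111,120): 9 bp
  [120,131): 11 bp
  [131,135): 4 bp
  [135,152): 17 bp
  [152,164): 12 bp
  [164,171): 7 bp
  [171,180): 9 bp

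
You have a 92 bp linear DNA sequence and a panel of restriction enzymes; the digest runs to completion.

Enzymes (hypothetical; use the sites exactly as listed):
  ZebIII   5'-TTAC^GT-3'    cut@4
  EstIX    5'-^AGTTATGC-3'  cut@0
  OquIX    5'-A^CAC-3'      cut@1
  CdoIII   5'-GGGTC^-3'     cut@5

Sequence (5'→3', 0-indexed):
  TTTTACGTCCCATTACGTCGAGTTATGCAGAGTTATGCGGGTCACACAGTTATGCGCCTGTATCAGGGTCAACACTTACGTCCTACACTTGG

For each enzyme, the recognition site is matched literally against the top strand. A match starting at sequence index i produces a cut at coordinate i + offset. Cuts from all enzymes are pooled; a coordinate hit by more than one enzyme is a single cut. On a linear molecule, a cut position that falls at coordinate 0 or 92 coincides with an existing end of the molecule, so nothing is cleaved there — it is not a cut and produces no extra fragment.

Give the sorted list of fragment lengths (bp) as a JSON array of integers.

[1,2,3,4,6,6,7,7,10,10,13,23]

Site scan:
  ZebIII TTACGT/4: at [2, 12, 75] ⇒ [6, 16, 79]
  EstIX AGTTATGC/0: at [20, 30, 47] ⇒ [20, 30, 47]
  OquIX ACAC/1: at [43, 71, 84] ⇒ [44, 72, 85]
  CdoIII GGGTC/5: at [38, 65] ⇒ [43, 70]

Pooled cuts: [6, 16, 20, 30, 43, 44, 47, 70, 72, 79, 85]

Fragments:
  [0,6): 6 bp
  [6,16): 10 bp
  [16,20): 4 bp
  [20,30): 10 bp
  [30,43): 13 bp
  [43,44): 1 bp
  [44,47): 3 bp
  [47,70): 23 bp
  [70,72): 2 bp
  [72,79): 7 bp
  [79,85): 6 bp
  [85,92): 7 bp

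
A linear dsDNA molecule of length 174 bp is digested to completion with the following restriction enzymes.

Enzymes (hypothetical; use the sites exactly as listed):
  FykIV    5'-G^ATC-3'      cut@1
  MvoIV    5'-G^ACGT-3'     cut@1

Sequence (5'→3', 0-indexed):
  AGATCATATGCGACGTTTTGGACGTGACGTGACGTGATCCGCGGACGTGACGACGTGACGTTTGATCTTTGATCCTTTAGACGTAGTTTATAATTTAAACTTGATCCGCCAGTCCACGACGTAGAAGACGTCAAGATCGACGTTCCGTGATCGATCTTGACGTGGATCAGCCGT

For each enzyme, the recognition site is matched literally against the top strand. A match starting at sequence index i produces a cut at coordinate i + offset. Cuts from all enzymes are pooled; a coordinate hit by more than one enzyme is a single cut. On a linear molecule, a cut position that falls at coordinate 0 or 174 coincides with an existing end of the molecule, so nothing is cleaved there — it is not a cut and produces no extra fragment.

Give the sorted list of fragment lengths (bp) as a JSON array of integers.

Per-enzyme occurrences:
  FykIV GATC/1: at [1, 35, 63, 70, 102, 134, 148, 152, 164] ⇒ [2, 36, 64, 71, 103, 135, 149, 153, 165]
  MvoIV GACGT/1: at [11, 20, 25, 30, 43, 51, 56, 79, 117, 126, 138, 158] ⇒ [12, 21, 26, 31, 44, 52, 57, 80, 118, 127, 139, 159]

All cut coordinates (distinct, sorted): [2, 12, 21, 26, 31, 36, 44, 52, 57, 64, 71, 80, 103, 118, 127, 135, 139, 149, 153, 159, 165]

Fragment lengths:
  [0,2): 2 bp
  [2,12): 10 bp
  [12,21): 9 bp
  [21,26): 5 bp
  [26,31): 5 bp
  [31,36): 5 bp
  [36,44): 8 bp
  [44,52): 8 bp
  [52,57): 5 bp
  [57,64): 7 bp
  [64,71): 7 bp
  [71,80): 9 bp
  [80,103): 23 bp
  [103,118): 15 bp
  [118,127): 9 bp
  [127,135): 8 bp
  [135,139): 4 bp
  [139,149): 10 bp
  [149,153): 4 bp
  [153,159): 6 bp
  [159,165): 6 bp
  [165,174): 9 bp

[2,4,4,5,5,5,5,6,6,7,7,8,8,8,9,9,9,9,10,10,15,23]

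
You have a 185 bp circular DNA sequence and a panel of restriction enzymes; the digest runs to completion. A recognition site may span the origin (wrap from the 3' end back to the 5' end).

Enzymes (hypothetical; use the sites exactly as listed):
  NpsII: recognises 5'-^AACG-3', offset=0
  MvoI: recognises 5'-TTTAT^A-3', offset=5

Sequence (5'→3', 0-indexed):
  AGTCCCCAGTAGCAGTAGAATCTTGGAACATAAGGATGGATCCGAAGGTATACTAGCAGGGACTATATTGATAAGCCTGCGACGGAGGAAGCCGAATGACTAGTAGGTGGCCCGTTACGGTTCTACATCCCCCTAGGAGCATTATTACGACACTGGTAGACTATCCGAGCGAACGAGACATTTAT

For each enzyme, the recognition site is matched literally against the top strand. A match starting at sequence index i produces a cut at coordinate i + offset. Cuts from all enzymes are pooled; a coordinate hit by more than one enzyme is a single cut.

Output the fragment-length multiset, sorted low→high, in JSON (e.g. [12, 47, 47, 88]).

Site scan:
  NpsII AACG/0: at [171] ⇒ [171]
  MvoI TTTATA/5: at [180] ⇒ [0]

All cut coordinates (distinct, sorted): [0, 171]

Fragments:
  0→171: 171 bp
  171→0 (wrap): 185-171+0 = 14 bp

[14,171]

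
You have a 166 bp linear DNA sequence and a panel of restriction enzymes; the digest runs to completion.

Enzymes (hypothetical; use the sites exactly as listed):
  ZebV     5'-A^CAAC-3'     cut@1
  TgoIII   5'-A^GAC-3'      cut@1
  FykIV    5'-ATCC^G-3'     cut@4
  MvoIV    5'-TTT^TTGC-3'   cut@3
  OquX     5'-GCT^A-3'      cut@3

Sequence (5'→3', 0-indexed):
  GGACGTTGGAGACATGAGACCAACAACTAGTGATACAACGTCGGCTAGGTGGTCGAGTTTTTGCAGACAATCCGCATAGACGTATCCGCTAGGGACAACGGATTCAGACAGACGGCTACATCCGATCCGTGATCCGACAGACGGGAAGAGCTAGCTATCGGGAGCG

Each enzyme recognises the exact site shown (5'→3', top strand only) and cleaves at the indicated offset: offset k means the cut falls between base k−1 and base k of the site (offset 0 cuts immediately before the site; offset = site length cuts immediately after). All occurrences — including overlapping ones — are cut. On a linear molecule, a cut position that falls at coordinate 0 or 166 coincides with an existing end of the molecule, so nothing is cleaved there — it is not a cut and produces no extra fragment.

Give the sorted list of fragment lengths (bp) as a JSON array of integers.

[3,4,4,4,5,5,5,5,6,6,7,7,7,8,9,10,10,11,11,12,13,14]

Scan for sites:
  ZebV ACAAC/1: at [22, 34, 94] ⇒ [23, 35, 95]
  TgoIII AGAC/1: at [9, 16, 64, 77, 105, 109, 138] ⇒ [10, 17, 65, 78, 106, 110, 139]
  FykIV ATCCG/4: at [69, 83, 119, 124, 131] ⇒ [73, 87, 123, 128, 135]
  MvoIV TTTTTGC/3: at [57] ⇒ [60]
  OquX GCTA/3: at [43, 87, 114, 149, 153] ⇒ [46, 90, 117, 152, 156]

Pooled cuts: [10, 17, 23, 35, 46, 60, 65, 73, 78, 87, 90, 95, 106, 110, 117, 123, 128, 135, 139, 152, 156]

Fragments:
  [0,10): 10 bp
  [10,17): 7 bp
  [17,23): 6 bp
  [23,35): 12 bp
  [35,46): 11 bp
  [46,60): 14 bp
  [60,65): 5 bp
  [65,73): 8 bp
  [73,78): 5 bp
  [78,87): 9 bp
  [87,90): 3 bp
  [90,95): 5 bp
  [95,106): 11 bp
  [106,110): 4 bp
  [110,117): 7 bp
  [117,123): 6 bp
  [123,128): 5 bp
  [128,135): 7 bp
  [135,139): 4 bp
  [139,152): 13 bp
  [152,156): 4 bp
  [156,166): 10 bp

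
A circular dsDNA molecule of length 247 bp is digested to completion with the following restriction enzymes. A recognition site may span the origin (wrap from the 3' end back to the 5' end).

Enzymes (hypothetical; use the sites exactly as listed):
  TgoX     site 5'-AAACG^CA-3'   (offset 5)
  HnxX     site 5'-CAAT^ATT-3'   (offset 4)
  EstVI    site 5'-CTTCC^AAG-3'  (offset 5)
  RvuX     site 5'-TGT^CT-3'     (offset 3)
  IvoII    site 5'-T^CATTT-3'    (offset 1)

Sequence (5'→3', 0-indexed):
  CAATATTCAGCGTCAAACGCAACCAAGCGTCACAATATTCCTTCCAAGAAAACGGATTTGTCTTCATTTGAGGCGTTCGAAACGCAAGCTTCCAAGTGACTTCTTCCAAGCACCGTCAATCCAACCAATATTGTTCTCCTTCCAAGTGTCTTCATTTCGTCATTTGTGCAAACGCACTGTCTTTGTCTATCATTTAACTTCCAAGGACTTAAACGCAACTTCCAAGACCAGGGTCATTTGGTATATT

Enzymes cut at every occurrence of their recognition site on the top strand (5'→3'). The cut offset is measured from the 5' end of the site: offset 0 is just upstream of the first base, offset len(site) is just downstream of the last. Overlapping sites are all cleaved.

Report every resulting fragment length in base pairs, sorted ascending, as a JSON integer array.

[3,3,4,6,6,6,8,8,9,9,11,12,13,14,14,14,15,16,17,17,20,22]

Per-enzyme occurrences:
  TgoX (AAACGCA, off=5): starts [14, 79, 169, 210] → cuts [19, 84, 174, 215]
  HnxX (CAATATT, off=4): starts [0, 32, 125] → cuts [4, 36, 129]
  EstVI (CTTCCAAG, off=5): starts [40, 88, 102, 138, 197, 218] → cuts [45, 93, 107, 143, 202, 223]
  RvuX (TGTCT, off=3): starts [58, 146, 177, 183] → cuts [61, 149, 180, 186]
  IvoII (TCATTT, off=1): starts [63, 151, 159, 189, 233] → cuts [64, 152, 160, 190, 234]

All cut coordinates (distinct, sorted): [4, 19, 36, 45, 61, 64, 84, 93, 107, 129, 143, 149, 152, 160, 174, 180, 186, 190, 202, 215, 223, 234]

Fragments:
  4→19: 15 bp
  19→36: 17 bp
  36→45: 9 bp
  45→61: 16 bp
  61→64: 3 bp
  64→84: 20 bp
  84→93: 9 bp
  93→107: 14 bp
  107→129: 22 bp
  129→143: 14 bp
  143→149: 6 bp
  149→152: 3 bp
  152→160: 8 bp
  160→174: 14 bp
  174→180: 6 bp
  180→186: 6 bp
  186→190: 4 bp
  190→202: 12 bp
  202→215: 13 bp
  215→223: 8 bp
  223→234: 11 bp
  234→4 (wrap): 247-234+4 = 17 bp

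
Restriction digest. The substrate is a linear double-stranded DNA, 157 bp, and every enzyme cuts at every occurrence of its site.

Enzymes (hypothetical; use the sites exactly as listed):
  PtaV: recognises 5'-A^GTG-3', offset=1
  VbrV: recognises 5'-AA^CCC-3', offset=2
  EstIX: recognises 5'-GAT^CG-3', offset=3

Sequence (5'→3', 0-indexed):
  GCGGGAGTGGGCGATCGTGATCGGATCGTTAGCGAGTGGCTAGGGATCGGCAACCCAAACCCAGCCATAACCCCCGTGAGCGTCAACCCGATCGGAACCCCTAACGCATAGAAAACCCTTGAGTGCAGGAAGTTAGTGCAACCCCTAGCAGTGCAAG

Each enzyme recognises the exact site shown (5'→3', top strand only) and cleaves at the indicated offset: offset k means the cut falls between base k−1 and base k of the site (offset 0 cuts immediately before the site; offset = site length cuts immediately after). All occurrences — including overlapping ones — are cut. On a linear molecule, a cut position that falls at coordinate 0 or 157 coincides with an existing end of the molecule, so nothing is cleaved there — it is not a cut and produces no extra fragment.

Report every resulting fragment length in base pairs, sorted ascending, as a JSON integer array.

[5,5,6,6,6,6,6,6,7,7,9,9,9,11,12,13,16,18]

Scan for sites:
  PtaV (AGTG, off=1): starts [5, 34, 121, 134, 149] → cuts [6, 35, 122, 135, 150]
  VbrV (AACCC, off=2): starts [51, 57, 68, 84, 95, 113, 139] → cuts [53, 59, 70, 86, 97, 115, 141]
  EstIX (GATCG, off=3): starts [12, 18, 23, 44, 89] → cuts [15, 21, 26, 47, 92]

Pooled cuts: [6, 15, 21, 26, 35, 47, 53, 59, 70, 86, 92, 97, 115, 122, 135, 141, 150]

Fragments:
  [0,6): 6 bp
  [6,15): 9 bp
  [15,21): 6 bp
  [21,26): 5 bp
  [26,35): 9 bp
  [35,47): 12 bp
  [47,53): 6 bp
  [53,59): 6 bp
  [59,70): 11 bp
  [70,86): 16 bp
  [86,92): 6 bp
  [92,97): 5 bp
  [97,115): 18 bp
  [115,122): 7 bp
  [122,135): 13 bp
  [135,141): 6 bp
  [141,150): 9 bp
  [150,157): 7 bp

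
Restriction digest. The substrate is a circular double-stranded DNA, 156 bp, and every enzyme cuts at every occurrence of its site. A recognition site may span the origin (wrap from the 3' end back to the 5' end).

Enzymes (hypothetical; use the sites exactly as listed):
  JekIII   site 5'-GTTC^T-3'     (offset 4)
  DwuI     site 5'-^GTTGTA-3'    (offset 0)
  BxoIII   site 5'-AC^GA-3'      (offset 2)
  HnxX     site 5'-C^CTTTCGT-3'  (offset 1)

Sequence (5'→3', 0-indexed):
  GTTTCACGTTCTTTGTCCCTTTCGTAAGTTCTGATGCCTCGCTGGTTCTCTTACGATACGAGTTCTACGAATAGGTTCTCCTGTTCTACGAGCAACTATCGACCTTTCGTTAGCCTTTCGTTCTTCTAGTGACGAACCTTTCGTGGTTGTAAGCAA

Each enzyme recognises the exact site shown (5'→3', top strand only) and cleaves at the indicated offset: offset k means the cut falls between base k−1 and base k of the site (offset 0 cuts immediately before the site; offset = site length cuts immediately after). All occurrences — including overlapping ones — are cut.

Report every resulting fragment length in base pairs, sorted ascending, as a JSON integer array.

Scan for sites:
  JekIII (GTTCT, off=4): starts [7, 27, 44, 61, 74, 82, 119] → cuts [11, 31, 48, 65, 78, 86, 123]
  DwuI (GTTGTA, off=0): starts [145] → cuts [145]
  BxoIII (ACGA, off=2): starts [52, 57, 66, 87, 131] → cuts [54, 59, 68, 89, 133]
  HnxX (CCTTTCGT, off=1): starts [17, 102, 113, 136] → cuts [18, 103, 114, 137]

All cut coordinates (distinct, sorted): [11, 18, 31, 48, 54, 59, 65, 68, 78, 86, 89, 103, 114, 123, 133, 137, 145]

Fragment lengths:
  11→18: 7 bp
  18→31: 13 bp
  31→48: 17 bp
  48→54: 6 bp
  54→59: 5 bp
  59→65: 6 bp
  65→68: 3 bp
  68→78: 10 bp
  78→86: 8 bp
  86→89: 3 bp
  89→103: 14 bp
  103→114: 11 bp
  114→123: 9 bp
  123→133: 10 bp
  133→137: 4 bp
  137→145: 8 bp
  145→11 (wrap): 156-145+11 = 22 bp

[3,3,4,5,6,6,7,8,8,9,10,10,11,13,14,17,22]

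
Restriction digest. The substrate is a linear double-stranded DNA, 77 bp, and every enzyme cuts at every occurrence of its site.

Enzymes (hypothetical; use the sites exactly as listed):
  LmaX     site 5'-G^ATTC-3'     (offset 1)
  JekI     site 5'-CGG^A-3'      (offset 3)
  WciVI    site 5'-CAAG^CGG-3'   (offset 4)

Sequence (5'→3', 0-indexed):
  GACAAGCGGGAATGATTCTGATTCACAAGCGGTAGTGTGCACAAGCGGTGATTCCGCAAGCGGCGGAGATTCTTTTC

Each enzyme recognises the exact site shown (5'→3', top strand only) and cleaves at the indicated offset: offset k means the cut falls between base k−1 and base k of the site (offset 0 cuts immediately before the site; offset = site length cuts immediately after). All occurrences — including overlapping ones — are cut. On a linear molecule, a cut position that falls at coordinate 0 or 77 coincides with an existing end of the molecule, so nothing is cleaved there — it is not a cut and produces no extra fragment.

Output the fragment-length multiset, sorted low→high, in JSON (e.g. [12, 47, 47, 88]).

Per-enzyme occurrences:
  LmaX GATTC/1: at [13, 19, 49, 67] ⇒ [14, 20, 50, 68]
  JekI CGGA/3: at [63] ⇒ [66]
  WciVI CAAGCGG/4: at [2, 25, 41, 56] ⇒ [6, 29, 45, 60]

Pooled cuts: [6, 14, 20, 29, 45, 50, 60, 66, 68]

Fragment lengths:
  [0,6): 6 bp
  [6,14): 8 bp
  [14,20): 6 bp
  [20,29): 9 bp
  [29,45): 16 bp
  [45,50): 5 bp
  [50,60): 10 bp
  [60,66): 6 bp
  [66,68): 2 bp
  [68,77): 9 bp

[2,5,6,6,6,8,9,9,10,16]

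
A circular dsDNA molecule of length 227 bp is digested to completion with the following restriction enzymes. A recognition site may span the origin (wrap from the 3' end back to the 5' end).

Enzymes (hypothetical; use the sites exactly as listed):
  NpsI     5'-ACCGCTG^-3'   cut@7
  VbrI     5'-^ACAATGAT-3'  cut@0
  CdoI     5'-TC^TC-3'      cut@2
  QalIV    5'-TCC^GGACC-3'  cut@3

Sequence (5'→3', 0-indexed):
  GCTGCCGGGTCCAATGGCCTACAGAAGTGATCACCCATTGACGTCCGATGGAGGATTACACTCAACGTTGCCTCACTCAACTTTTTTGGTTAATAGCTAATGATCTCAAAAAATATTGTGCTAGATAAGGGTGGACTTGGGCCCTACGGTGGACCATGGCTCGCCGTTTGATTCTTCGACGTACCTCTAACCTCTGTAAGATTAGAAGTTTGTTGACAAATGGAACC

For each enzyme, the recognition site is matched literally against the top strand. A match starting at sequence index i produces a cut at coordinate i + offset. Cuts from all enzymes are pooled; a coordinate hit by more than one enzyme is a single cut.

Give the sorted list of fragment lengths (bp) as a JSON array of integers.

Site scan:
  NpsI ACCGCTG/7: at [224] ⇒ [4]
  VbrI (ACAATGAT, off=0): no sites
  CdoI TCTC/2: at [103] ⇒ [105]
  QalIV (TCCGGACC, off=3): no sites

Pooled cuts: [4, 105]

Fragment lengths:
  4→105: 101 bp
  105→4 (wrap): 227-105+4 = 126 bp

[101,126]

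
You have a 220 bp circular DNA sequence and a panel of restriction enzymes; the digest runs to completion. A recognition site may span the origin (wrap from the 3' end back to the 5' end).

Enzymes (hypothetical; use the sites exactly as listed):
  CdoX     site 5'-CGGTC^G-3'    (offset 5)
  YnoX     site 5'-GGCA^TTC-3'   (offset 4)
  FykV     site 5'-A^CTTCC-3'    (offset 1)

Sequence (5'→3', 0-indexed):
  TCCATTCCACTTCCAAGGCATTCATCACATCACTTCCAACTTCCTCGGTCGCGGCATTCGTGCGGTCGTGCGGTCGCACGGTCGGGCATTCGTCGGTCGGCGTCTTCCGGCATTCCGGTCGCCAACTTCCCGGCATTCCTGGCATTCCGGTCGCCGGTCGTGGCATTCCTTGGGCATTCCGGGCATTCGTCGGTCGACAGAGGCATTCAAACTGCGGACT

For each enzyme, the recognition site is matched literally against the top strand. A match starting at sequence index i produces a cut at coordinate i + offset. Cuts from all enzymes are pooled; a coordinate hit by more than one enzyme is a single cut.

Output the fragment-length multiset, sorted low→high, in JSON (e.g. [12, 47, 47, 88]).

Site scan:
  CdoX (CGGTCG, off=5): starts [45, 62, 70, 78, 93, 115, 147, 154, 190] → cuts [50, 67, 75, 83, 98, 120, 152, 159, 195]
  YnoX (GGCATTC, off=4): starts [16, 52, 84, 108, 131, 140, 161, 172, 181, 201] → cuts [20, 56, 88, 112, 135, 144, 165, 176, 185, 205]
  FykV (ACTTCC, off=1): starts [8, 31, 38, 124, 217] → cuts [9, 32, 39, 125, 218]

All cut coordinates (distinct, sorted): [9, 20, 32, 39, 50, 56, 67, 75, 83, 88, 98, 112, 120, 125, 135, 144, 152, 159, 165, 176, 185, 195, 205, 218]

Fragment lengths:
  9→20: 11 bp
  20→32: 12 bp
  32→39: 7 bp
  39→50: 11 bp
  50→56: 6 bp
  56→67: 11 bp
  67→75: 8 bp
  75→83: 8 bp
  83→88: 5 bp
  88→98: 10 bp
  98→112: 14 bp
  112→120: 8 bp
  120→125: 5 bp
  125→135: 10 bp
  135→144: 9 bp
  144→152: 8 bp
  152→159: 7 bp
  159→165: 6 bp
  165→176: 11 bp
  176→185: 9 bp
  185→195: 10 bp
  195→205: 10 bp
  205→218: 13 bp
  218→9 (wrap): 220-218+9 = 11 bp

[5,5,6,6,7,7,8,8,8,8,9,9,10,10,10,10,11,11,11,11,11,12,13,14]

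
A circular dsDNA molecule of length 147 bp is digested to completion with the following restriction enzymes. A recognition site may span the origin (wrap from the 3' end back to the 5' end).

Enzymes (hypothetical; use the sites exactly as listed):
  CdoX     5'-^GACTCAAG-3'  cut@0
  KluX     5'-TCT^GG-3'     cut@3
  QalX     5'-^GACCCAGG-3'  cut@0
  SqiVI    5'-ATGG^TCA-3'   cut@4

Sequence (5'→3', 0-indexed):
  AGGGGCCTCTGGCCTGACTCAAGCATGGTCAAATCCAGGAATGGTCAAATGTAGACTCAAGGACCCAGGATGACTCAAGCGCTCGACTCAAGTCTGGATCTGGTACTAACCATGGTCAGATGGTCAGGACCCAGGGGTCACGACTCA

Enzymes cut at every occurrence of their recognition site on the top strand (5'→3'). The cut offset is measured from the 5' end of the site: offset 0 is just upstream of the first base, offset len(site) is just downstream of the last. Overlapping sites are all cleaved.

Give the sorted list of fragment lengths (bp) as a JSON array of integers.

[4,5,6,8,8,9,10,11,13,13,14,14,16,16]

Site scan:
  CdoX GACTCAAG/0: at [15, 53, 71, 84, 141] ⇒ [15, 53, 71, 84, 141]
  KluX TCTGG/3: at [7, 92, 98] ⇒ [10, 95, 101]
  QalX GACCCAGG/0: at [61, 127] ⇒ [61, 127]
  SqiVI ATGGTCA/4: at [24, 40, 111, 119] ⇒ [28, 44, 115, 123]

Pooled cuts: [10, 15, 28, 44, 53, 61, 71, 84, 95, 101, 115, 123, 127, 141]

Fragment lengths:
  10→15: 5 bp
  15→28: 13 bp
  28→44: 16 bp
  44→53: 9 bp
  53→61: 8 bp
  61→71: 10 bp
  71→84: 13 bp
  84→95: 11 bp
  95→101: 6 bp
  101→115: 14 bp
  115→123: 8 bp
  123→127: 4 bp
  127→141: 14 bp
  141→10 (wrap): 147-141+10 = 16 bp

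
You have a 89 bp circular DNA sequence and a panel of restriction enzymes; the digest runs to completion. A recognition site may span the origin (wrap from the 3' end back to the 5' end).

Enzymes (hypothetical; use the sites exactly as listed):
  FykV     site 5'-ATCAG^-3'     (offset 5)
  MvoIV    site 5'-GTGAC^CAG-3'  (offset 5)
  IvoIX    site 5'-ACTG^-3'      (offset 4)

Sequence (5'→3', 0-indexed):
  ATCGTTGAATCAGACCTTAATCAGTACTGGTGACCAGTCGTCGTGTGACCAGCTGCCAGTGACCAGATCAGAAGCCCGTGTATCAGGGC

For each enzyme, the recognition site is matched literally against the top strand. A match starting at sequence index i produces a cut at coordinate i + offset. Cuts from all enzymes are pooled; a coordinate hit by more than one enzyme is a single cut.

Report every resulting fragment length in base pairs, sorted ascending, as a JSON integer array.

[5,5,8,11,14,15,15,16]

Scan for sites:
  FykV (ATCAG, off=5): starts [8, 19, 66, 81] → cuts [13, 24, 71, 86]
  MvoIV (GTGACCAG, off=5): starts [29, 44, 58] → cuts [34, 49, 63]
  IvoIX (ACTG, off=4): starts [25] → cuts [29]

Pooled cuts: [13, 24, 29, 34, 49, 63, 71, 86]

Fragments:
  13→24: 11 bp
  24→29: 5 bp
  29→34: 5 bp
  34→49: 15 bp
  49→63: 14 bp
  63→71: 8 bp
  71→86: 15 bp
  86→13 (wrap): 89-86+13 = 16 bp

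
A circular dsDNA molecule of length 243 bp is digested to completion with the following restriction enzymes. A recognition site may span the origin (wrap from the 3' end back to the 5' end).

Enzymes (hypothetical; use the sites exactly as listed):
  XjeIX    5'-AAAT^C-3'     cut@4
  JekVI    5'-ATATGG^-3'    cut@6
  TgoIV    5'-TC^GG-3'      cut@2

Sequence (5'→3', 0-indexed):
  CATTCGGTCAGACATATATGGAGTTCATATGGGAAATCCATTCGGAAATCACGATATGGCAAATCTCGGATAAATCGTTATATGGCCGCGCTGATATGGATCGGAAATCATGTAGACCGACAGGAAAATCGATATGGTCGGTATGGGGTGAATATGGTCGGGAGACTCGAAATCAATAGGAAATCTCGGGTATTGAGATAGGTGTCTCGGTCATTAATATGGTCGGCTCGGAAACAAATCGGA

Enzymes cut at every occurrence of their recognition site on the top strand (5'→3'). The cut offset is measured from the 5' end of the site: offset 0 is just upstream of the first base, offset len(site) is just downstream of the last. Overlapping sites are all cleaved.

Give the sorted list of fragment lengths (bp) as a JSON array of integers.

[1,2,2,2,3,3,3,5,5,5,6,6,6,8,8,8,10,10,10,11,11,14,14,14,16,18,21,21]

Scan for sites:
  XjeIX (AAATC, off=4): starts [33, 45, 60, 71, 104, 125, 169, 180, 235] → cuts [37, 49, 64, 75, 108, 129, 173, 184, 239]
  JekVI (ATATGG, off=6): starts [15, 26, 53, 79, 93, 131, 151, 216] → cuts [21, 32, 59, 85, 99, 137, 157, 222]
  TgoIV (TCGG, off=2): starts [3, 41, 65, 100, 137, 157, 185, 206, 222, 227, 238] → cuts [5, 43, 67, 102, 139, 159, 187, 208, 224, 229, 240]

All cut coordinates (distinct, sorted): [5, 21, 32, 37, 43, 49, 59, 64, 67, 75, 85, 99, 102, 108, 129, 137, 139, 157, 159, 173, 184, 187, 208, 222, 224, 229, 239, 240]

Fragment lengths:
  5→21: 16 bp
  21→32: 11 bp
  32→37: 5 bp
  37→43: 6 bp
  43→49: 6 bp
  49→59: 10 bp
  59→64: 5 bp
  64→67: 3 bp
  67→75: 8 bp
  75→85: 10 bp
  85→99: 14 bp
  99→102: 3 bp
  102→108: 6 bp
  108→129: 21 bp
  129→137: 8 bp
  137→139: 2 bp
  139→157: 18 bp
  157→159: 2 bp
  159→173: 14 bp
  173→184: 11 bp
  184→187: 3 bp
  187→208: 21 bp
  208→222: 14 bp
  222→224: 2 bp
  224→229: 5 bp
  229→239: 10 bp
  239→240: 1 bp
  240→5 (wrap): 243-240+5 = 8 bp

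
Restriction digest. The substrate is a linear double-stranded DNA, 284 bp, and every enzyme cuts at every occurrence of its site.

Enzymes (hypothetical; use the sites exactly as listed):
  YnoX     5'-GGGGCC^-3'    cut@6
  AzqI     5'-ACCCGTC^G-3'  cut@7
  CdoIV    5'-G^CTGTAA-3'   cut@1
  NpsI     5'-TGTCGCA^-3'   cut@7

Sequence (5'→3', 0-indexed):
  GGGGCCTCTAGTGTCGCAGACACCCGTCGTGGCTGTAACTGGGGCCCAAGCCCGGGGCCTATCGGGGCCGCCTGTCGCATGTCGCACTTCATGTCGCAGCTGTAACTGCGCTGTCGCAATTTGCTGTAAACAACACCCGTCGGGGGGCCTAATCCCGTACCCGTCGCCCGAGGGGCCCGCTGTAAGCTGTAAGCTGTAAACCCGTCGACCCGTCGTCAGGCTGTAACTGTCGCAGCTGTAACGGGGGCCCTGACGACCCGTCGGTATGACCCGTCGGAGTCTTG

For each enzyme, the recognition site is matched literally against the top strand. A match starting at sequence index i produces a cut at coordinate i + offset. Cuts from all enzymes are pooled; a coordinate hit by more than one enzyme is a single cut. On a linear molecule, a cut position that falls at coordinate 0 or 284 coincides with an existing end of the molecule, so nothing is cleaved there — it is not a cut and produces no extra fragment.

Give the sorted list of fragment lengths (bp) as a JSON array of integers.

Site scan:
  YnoX GGGGCC/6: at [0, 40, 53, 63, 143, 171, 243] ⇒ [6, 46, 59, 69, 149, 177, 249]
  AzqI ACCCGTCG/7: at [21, 134, 158, 199, 207, 255, 268] ⇒ [28, 141, 165, 206, 214, 262, 275]
  CdoIV GCTGTAA/1: at [31, 98, 122, 178, 185, 192, 219, 234] ⇒ [32, 99, 123, 179, 186, 193, 220, 235]
  NpsI TGTCGCA/7: at [11, 72, 79, 91, 111, 227] ⇒ [18, 79, 86, 98, 118, 234]

All cut coordinates (distinct, sorted): [6, 18, 28, 32, 46, 59, 69, 79, 86, 98, 99, 118, 123, 141, 149, 165, 177, 179, 186, 193, 206, 214, 220, 234, 235, 249, 262, 275]

Fragment lengths:
  [0,6): 6 bp
  [6,18): 12 bp
  [18,28): 10 bp
  [28,32): 4 bp
  [32,46): 14 bp
  [46,59): 13 bp
  [59,69): 10 bp
  [69,79): 10 bp
  [79,86): 7 bp
  [86,98): 12 bp
  [98,99): 1 bp
  [99,118): 19 bp
  [118,123): 5 bp
  [123,141): 18 bp
  [141,149): 8 bp
  [149,165): 16 bp
  [165,177): 12 bp
  [177,179): 2 bp
  [179,186): 7 bp
  [186,193): 7 bp
  [193,206): 13 bp
  [206,214): 8 bp
  [214,220): 6 bp
  [220,234): 14 bp
  [234,235): 1 bp
  [235,249): 14 bp
  [249,262): 13 bp
  [262,275): 13 bp
  [275,284): 9 bp

[1,1,2,4,5,6,6,7,7,7,8,8,9,10,10,10,12,12,12,13,13,13,13,14,14,14,16,18,19]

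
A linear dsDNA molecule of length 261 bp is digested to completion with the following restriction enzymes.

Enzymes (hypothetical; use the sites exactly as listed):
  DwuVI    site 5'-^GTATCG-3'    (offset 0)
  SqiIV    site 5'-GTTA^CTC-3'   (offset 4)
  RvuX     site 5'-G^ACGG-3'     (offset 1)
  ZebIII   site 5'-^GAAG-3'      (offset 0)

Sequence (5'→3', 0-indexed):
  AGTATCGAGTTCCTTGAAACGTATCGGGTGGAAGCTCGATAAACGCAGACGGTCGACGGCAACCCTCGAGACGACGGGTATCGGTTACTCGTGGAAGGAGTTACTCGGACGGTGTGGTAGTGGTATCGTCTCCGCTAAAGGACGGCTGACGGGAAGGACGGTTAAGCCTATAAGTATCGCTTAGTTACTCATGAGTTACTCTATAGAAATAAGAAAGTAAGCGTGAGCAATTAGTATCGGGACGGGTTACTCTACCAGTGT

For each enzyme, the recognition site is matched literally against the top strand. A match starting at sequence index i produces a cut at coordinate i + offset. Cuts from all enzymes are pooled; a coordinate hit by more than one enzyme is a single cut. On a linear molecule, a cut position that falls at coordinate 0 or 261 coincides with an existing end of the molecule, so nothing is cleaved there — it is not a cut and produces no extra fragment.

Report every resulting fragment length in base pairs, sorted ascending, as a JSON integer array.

Per-enzyme occurrences:
  DwuVI (GTATCG, off=0): starts [1, 20, 77, 122, 173, 233] → cuts [1, 20, 77, 122, 173, 233]
  SqiIV (GTTACTC, off=4): starts [83, 99, 183, 194, 245] → cuts [87, 103, 187, 198, 249]
  RvuX (GACGG, off=1): starts [47, 54, 72, 107, 140, 147, 156, 240] → cuts [48, 55, 73, 108, 141, 148, 157, 241]
  ZebIII (GAAG, off=0): starts [30, 93, 152] → cuts [30, 93, 152]

All cut coordinates (distinct, sorted): [1, 20, 30, 48, 55, 73, 77, 87, 93, 103, 108, 122, 141, 148, 152, 157, 173, 187, 198, 233, 241, 249]

Fragments:
  [0,1): 1 bp
  [1,20): 19 bp
  [20,30): 10 bp
  [30,48): 18 bp
  [48,55): 7 bp
  [55,73): 18 bp
  [73,77): 4 bp
  [77,87): 10 bp
  [87,93): 6 bp
  [93,103): 10 bp
  [103,108): 5 bp
  [108,122): 14 bp
  [122,141): 19 bp
  [141,148): 7 bp
  [148,152): 4 bp
  [152,157): 5 bp
  [157,173): 16 bp
  [173,187): 14 bp
  [187,198): 11 bp
  [198,233): 35 bp
  [233,241): 8 bp
  [241,249): 8 bp
  [249,261): 12 bp

[1,4,4,5,5,6,7,7,8,8,10,10,10,11,12,14,14,16,18,18,19,19,35]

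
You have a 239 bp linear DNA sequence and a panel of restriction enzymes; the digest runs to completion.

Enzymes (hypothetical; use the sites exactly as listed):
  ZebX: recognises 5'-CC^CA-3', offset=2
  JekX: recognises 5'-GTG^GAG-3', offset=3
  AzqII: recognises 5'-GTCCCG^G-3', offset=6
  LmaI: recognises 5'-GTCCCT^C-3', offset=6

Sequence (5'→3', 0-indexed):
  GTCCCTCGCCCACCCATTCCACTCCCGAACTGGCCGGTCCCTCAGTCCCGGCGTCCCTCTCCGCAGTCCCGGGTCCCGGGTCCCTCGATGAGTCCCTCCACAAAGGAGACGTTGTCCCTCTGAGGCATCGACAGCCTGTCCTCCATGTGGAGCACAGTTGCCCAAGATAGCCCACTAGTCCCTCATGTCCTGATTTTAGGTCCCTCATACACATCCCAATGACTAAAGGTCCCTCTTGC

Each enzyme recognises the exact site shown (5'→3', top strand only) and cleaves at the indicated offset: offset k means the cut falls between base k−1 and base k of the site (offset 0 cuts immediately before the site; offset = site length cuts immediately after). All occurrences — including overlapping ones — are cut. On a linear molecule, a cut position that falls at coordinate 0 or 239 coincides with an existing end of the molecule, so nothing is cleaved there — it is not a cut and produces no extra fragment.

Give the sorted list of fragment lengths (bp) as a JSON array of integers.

Scan for sites:
  ZebX CCCA/2: at [8, 12, 160, 170, 214] ⇒ [10, 14, 162, 172, 216]
  JekX GTGGAG/3: at [146] ⇒ [149]
  AzqII GTCCCGG/6: at [44, 65, 72] ⇒ [50, 71, 78]
  LmaI GTCCCTC/6: at [0, 36, 52, 79, 91, 113, 177, 199, 228] ⇒ [6, 42, 58, 85, 97, 119, 183, 205, 234]

All cut coordinates (distinct, sorted): [6, 10, 14, 42, 50, 58, 71, 78, 85, 97, 119, 149, 162, 172, 183, 205, 216, 234]

Fragments:
  [0,6): 6 bp
  [6,10): 4 bp
  [10,14): 4 bp
  [14,42): 28 bp
  [42,50): 8 bp
  [50,58): 8 bp
  [58,71): 13 bp
  [71,78): 7 bp
  [78,85): 7 bp
  [85,97): 12 bp
  [97,119): 22 bp
  [119,149): 30 bp
  [149,162): 13 bp
  [162,172): 10 bp
  [172,183): 11 bp
  [183,205): 22 bp
  [205,216): 11 bp
  [216,234): 18 bp
  [234,239): 5 bp

[4,4,5,6,7,7,8,8,10,11,11,12,13,13,18,22,22,28,30]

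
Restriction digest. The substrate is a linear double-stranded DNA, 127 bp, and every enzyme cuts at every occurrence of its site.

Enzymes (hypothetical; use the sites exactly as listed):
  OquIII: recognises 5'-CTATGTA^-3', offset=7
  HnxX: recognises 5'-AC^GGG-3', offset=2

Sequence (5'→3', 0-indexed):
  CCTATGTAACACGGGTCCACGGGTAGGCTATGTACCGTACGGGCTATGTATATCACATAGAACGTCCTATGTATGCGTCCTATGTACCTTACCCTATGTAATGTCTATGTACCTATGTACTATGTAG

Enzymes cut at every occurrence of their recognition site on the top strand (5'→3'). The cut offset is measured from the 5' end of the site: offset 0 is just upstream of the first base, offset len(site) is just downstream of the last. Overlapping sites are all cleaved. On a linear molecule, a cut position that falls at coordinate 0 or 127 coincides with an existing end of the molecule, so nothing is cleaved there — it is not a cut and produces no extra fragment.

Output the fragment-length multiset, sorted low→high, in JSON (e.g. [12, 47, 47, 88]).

Scan for sites:
  OquIII CTATGTA/7: at [1, 27, 43, 66, 79, 93, 104, 112, 119] ⇒ [8, 34, 50, 73, 86, 100, 111, 119, 126]
  HnxX ACGGG/2: at [10, 18, 38] ⇒ [12, 20, 40]

All cut coordinates (distinct, sorted): [8, 12, 20, 34, 40, 50, 73, 86, 100, 111, 119, 126]

Fragment lengths:
  [0,8): 8 bp
  [8,12): 4 bp
  [12,20): 8 bp
  [20,34): 14 bp
  [34,40): 6 bp
  [40,50): 10 bp
  [50,73): 23 bp
  [73,86): 13 bp
  [86,100): 14 bp
  [100,111): 11 bp
  [111,119): 8 bp
  [119,126): 7 bp
  [126,127): 1 bp

[1,4,6,7,8,8,8,10,11,13,14,14,23]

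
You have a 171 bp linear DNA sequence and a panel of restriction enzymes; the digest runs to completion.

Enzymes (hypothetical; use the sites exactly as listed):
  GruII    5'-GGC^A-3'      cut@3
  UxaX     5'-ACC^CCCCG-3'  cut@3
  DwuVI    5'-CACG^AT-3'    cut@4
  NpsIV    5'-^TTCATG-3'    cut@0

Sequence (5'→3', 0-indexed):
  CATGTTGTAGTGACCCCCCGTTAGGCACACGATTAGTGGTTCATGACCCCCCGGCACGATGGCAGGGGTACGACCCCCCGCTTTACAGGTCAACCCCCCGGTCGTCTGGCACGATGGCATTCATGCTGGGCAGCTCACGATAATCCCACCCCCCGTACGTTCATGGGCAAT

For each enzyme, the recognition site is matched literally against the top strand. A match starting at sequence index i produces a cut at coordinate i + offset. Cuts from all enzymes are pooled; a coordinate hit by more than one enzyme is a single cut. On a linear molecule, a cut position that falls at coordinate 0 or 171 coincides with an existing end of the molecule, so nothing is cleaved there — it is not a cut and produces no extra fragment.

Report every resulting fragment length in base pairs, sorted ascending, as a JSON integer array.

[1,3,3,3,5,5,5,7,8,8,9,9,9,11,11,12,12,15,15,20]

Scan for sites:
  GruII (GGCA, off=3): starts [23, 52, 60, 107, 115, 128, 165] → cuts [26, 55, 63, 110, 118, 131, 168]
  UxaX (ACCCCCCG, off=3): starts [12, 45, 72, 92, 147] → cuts [15, 48, 75, 95, 150]
  DwuVI (CACGAT, off=4): starts [27, 54, 109, 135] → cuts [31, 58, 113, 139]
  NpsIV (TTCATG, off=0): starts [39, 119, 159] → cuts [39, 119, 159]

All cut coordinates (distinct, sorted): [15, 26, 31, 39, 48, 55, 58, 63, 75, 95, 110, 113, 118, 119, 131, 139, 150, 159, 168]

Fragments:
  [0,15): 15 bp
  [15,26): 11 bp
  [26,31): 5 bp
  [31,39): 8 bp
  [39,48): 9 bp
  [48,55): 7 bp
  [55,58): 3 bp
  [58,63): 5 bp
  [63,75): 12 bp
  [75,95): 20 bp
  [95,110): 15 bp
  [110,113): 3 bp
  [113,118): 5 bp
  [118,119): 1 bp
  [119,131): 12 bp
  [131,139): 8 bp
  [139,150): 11 bp
  [150,159): 9 bp
  [159,168): 9 bp
  [168,171): 3 bp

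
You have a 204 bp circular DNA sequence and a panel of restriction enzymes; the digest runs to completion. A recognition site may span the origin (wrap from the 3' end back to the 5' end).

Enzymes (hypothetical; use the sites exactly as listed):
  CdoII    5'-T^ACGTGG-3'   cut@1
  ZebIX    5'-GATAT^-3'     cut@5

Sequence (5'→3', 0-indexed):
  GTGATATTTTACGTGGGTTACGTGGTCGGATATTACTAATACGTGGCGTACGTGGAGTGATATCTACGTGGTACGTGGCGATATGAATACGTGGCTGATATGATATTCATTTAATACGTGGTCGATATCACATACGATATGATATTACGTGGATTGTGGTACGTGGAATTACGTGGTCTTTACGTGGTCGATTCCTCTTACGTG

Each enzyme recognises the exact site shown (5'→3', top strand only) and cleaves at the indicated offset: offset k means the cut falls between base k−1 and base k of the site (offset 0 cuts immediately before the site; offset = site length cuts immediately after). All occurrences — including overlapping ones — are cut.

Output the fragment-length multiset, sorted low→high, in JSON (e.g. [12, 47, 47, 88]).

Per-enzyme occurrences:
  CdoII (TACGTGG, off=1): starts [9, 18, 39, 48, 64, 71, 87, 114, 145, 159, 169, 180, 198] → cuts [10, 19, 40, 49, 65, 72, 88, 115, 146, 160, 170, 181, 199]
  ZebIX (GATAT, off=5): starts [2, 28, 58, 79, 96, 101, 123, 135, 140] → cuts [7, 33, 63, 84, 101, 106, 128, 140, 145]

All cut coordinates (distinct, sorted): [7, 10, 19, 33, 40, 49, 63, 65, 72, 84, 88, 101, 106, 115, 128, 140, 145, 146, 160, 170, 181, 199]

Fragments:
  7→10: 3 bp
  10→19: 9 bp
  19→33: 14 bp
  33→40: 7 bp
  40→49: 9 bp
  49→63: 14 bp
  63→65: 2 bp
  65→72: 7 bp
  72→84: 12 bp
  84→88: 4 bp
  88→101: 13 bp
  101→106: 5 bp
  106→115: 9 bp
  115→128: 13 bp
  128→140: 12 bp
  140→145: 5 bp
  145→146: 1 bp
  146→160: 14 bp
  160→170: 10 bp
  170→181: 11 bp
  181→199: 18 bp
  199→7 (wrap): 204-199+7 = 12 bp

[1,2,3,4,5,5,7,7,9,9,9,10,11,12,12,12,13,13,14,14,14,18]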